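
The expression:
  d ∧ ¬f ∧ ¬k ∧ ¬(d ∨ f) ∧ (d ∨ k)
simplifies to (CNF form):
False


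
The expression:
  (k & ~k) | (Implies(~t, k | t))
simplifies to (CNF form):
k | t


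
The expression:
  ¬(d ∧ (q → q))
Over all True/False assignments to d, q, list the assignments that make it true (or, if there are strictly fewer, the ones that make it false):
is true only for:
  d=False, q=False;
  d=False, q=True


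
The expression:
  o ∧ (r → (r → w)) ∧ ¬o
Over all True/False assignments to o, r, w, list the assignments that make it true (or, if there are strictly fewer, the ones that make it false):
is never true.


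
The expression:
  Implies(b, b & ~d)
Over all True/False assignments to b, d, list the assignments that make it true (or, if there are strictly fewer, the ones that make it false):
is false only for:
  b=True, d=True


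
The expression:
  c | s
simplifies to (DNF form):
c | s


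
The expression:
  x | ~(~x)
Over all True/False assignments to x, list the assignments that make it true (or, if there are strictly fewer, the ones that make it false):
is true only for:
  x=True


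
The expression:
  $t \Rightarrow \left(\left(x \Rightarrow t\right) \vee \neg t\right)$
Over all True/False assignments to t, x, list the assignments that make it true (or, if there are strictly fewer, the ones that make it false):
is always true.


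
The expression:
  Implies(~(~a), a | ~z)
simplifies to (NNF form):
True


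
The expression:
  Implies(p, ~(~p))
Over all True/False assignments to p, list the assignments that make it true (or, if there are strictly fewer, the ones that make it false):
is always true.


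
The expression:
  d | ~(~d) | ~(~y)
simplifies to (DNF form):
d | y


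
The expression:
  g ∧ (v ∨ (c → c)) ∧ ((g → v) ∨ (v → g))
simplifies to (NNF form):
g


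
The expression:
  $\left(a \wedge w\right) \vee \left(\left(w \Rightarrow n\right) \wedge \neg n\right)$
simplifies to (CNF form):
$\left(a \vee \neg w\right) \wedge \left(w \vee \neg n\right)$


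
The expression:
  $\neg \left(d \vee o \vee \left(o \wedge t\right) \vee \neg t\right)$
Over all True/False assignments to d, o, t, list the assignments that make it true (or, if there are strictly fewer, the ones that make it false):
is true only for:
  d=False, o=False, t=True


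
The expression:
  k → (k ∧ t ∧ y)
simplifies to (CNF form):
(t ∨ ¬k) ∧ (y ∨ ¬k)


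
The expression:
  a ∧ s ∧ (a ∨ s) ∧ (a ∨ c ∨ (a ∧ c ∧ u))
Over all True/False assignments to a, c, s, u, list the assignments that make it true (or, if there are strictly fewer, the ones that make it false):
is true only for:
  a=True, c=False, s=True, u=False;
  a=True, c=False, s=True, u=True;
  a=True, c=True, s=True, u=False;
  a=True, c=True, s=True, u=True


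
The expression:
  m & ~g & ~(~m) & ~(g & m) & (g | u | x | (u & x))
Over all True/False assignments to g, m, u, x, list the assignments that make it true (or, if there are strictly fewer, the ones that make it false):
is true only for:
  g=False, m=True, u=False, x=True;
  g=False, m=True, u=True, x=False;
  g=False, m=True, u=True, x=True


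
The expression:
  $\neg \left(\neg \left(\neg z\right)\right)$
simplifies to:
$\neg z$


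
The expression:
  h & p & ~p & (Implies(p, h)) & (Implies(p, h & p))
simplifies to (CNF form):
False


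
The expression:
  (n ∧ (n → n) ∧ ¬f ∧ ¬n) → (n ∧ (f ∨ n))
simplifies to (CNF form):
True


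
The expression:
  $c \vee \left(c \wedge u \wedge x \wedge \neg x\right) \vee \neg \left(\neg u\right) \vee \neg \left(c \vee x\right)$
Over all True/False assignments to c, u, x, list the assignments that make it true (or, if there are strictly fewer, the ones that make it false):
is false only for:
  c=False, u=False, x=True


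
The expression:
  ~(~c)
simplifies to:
c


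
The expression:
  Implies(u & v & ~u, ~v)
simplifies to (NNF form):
True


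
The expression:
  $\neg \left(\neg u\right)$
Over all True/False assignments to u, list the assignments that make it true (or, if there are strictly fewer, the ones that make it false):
is true only for:
  u=True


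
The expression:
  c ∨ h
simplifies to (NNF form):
c ∨ h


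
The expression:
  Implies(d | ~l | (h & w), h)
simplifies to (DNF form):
h | (l & ~d)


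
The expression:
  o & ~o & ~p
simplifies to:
False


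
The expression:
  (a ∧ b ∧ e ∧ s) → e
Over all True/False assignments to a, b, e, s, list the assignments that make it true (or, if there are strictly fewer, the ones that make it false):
is always true.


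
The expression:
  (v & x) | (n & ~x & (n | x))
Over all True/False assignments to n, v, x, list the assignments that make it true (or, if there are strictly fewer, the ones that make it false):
is true only for:
  n=False, v=True, x=True;
  n=True, v=False, x=False;
  n=True, v=True, x=False;
  n=True, v=True, x=True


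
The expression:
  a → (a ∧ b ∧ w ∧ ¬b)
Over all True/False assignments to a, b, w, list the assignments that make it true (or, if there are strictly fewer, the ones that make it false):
is true only for:
  a=False, b=False, w=False;
  a=False, b=False, w=True;
  a=False, b=True, w=False;
  a=False, b=True, w=True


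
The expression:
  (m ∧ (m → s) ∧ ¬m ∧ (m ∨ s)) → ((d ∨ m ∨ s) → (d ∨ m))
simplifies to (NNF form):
True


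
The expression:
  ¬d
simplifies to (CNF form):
¬d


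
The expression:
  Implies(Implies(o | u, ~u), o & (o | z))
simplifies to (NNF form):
o | u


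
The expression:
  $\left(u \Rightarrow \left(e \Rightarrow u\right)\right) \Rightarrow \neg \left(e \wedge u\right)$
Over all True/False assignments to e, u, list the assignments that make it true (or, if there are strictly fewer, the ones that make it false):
is false only for:
  e=True, u=True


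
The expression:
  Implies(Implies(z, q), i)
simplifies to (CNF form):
(i | z) & (i | ~q)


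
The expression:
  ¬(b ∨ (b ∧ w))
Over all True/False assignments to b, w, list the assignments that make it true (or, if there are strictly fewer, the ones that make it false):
is true only for:
  b=False, w=False;
  b=False, w=True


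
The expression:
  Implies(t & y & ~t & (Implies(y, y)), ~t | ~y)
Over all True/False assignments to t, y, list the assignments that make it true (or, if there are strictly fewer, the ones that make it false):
is always true.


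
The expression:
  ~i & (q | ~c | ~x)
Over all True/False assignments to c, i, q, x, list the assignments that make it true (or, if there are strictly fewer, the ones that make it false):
is true only for:
  c=False, i=False, q=False, x=False;
  c=False, i=False, q=False, x=True;
  c=False, i=False, q=True, x=False;
  c=False, i=False, q=True, x=True;
  c=True, i=False, q=False, x=False;
  c=True, i=False, q=True, x=False;
  c=True, i=False, q=True, x=True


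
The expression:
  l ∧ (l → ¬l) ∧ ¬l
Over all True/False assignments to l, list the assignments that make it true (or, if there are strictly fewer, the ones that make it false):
is never true.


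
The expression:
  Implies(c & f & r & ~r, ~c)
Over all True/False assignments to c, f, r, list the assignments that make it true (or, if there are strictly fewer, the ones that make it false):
is always true.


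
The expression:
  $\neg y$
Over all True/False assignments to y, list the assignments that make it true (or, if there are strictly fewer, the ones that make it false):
is true only for:
  y=False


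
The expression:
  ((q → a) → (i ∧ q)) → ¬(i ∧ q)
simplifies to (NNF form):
¬i ∨ ¬q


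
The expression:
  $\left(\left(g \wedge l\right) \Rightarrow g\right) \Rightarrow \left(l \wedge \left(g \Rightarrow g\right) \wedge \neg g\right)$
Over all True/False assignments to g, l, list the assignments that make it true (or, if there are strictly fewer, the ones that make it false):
is true only for:
  g=False, l=True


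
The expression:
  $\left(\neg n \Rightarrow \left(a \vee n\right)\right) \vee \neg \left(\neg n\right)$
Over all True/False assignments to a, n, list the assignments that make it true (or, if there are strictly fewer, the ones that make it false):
is false only for:
  a=False, n=False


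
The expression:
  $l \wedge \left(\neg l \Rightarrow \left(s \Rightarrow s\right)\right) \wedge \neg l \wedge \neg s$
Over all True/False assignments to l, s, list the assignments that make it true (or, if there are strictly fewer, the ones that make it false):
is never true.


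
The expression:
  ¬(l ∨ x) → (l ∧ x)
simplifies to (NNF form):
l ∨ x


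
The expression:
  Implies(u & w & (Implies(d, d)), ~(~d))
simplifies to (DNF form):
d | ~u | ~w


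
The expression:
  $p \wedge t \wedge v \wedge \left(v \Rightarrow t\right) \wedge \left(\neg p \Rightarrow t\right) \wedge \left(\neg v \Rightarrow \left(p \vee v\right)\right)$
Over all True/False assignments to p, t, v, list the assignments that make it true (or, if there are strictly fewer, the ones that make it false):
is true only for:
  p=True, t=True, v=True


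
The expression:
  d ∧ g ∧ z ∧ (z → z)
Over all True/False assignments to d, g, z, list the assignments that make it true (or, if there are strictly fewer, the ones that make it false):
is true only for:
  d=True, g=True, z=True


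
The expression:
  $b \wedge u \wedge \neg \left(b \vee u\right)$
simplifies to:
$\text{False}$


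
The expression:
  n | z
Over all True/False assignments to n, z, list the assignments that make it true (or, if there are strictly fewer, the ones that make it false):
is false only for:
  n=False, z=False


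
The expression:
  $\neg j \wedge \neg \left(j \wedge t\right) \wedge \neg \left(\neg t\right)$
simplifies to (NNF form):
$t \wedge \neg j$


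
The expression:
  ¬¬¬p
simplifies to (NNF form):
¬p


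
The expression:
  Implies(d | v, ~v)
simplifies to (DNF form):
~v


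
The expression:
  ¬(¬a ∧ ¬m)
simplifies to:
a ∨ m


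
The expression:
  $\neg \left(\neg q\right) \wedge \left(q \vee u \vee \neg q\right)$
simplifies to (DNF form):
$q$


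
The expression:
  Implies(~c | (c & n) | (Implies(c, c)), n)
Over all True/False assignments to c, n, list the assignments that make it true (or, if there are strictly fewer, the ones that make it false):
is true only for:
  c=False, n=True;
  c=True, n=True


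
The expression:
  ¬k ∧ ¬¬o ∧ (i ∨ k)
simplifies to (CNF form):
i ∧ o ∧ ¬k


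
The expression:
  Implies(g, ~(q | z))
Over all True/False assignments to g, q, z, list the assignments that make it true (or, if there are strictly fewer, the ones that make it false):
is false only for:
  g=True, q=False, z=True;
  g=True, q=True, z=False;
  g=True, q=True, z=True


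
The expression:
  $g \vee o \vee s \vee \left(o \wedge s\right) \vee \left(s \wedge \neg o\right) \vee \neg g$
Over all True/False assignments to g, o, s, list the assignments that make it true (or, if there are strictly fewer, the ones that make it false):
is always true.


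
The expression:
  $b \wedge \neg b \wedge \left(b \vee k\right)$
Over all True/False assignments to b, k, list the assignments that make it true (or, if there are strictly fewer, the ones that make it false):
is never true.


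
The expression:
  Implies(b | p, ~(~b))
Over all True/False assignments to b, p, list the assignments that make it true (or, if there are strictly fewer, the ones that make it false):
is false only for:
  b=False, p=True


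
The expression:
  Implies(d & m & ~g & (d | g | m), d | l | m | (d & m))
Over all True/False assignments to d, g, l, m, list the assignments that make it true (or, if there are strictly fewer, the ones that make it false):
is always true.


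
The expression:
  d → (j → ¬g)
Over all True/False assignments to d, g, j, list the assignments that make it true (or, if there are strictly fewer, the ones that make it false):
is false only for:
  d=True, g=True, j=True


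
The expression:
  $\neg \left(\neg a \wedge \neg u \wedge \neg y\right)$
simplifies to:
$a \vee u \vee y$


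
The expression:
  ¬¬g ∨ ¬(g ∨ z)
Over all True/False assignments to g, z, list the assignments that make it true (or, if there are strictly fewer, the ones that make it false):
is false only for:
  g=False, z=True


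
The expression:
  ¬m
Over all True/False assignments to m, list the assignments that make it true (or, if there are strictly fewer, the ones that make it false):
is true only for:
  m=False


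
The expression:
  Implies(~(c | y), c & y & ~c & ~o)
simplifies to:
c | y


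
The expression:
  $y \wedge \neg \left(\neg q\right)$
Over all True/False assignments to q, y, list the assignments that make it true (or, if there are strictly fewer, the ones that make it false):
is true only for:
  q=True, y=True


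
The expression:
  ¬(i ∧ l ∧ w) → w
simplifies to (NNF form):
w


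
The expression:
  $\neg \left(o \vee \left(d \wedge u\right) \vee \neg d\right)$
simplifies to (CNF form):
$d \wedge \neg o \wedge \neg u$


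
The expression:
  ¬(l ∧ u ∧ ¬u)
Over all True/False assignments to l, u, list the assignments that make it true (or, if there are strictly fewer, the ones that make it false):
is always true.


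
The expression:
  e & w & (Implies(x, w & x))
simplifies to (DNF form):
e & w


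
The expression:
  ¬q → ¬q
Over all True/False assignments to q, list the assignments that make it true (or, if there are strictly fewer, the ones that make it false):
is always true.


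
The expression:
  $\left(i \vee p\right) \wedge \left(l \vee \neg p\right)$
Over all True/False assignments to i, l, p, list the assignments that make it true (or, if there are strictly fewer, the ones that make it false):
is true only for:
  i=False, l=True, p=True;
  i=True, l=False, p=False;
  i=True, l=True, p=False;
  i=True, l=True, p=True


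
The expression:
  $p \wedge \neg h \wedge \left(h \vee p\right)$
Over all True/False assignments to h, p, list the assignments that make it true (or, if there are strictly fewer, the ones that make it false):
is true only for:
  h=False, p=True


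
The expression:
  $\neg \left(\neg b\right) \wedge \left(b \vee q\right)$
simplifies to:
$b$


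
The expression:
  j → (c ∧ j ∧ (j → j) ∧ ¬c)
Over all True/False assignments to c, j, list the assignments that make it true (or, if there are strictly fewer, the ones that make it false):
is true only for:
  c=False, j=False;
  c=True, j=False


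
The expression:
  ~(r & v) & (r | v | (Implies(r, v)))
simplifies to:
~r | ~v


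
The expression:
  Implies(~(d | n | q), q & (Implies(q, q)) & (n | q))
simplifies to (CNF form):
d | n | q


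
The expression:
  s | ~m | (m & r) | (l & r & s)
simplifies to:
r | s | ~m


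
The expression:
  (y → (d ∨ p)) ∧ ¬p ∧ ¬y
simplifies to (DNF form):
¬p ∧ ¬y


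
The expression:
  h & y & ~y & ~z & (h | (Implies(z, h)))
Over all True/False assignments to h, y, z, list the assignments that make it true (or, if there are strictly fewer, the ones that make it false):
is never true.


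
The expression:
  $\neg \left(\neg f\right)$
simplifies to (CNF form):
$f$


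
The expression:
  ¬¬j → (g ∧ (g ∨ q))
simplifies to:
g ∨ ¬j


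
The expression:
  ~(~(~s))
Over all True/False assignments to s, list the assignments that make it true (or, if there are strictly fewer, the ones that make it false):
is true only for:
  s=False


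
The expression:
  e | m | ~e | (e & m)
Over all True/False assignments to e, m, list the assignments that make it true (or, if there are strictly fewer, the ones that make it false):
is always true.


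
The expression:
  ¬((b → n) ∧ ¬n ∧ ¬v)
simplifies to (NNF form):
b ∨ n ∨ v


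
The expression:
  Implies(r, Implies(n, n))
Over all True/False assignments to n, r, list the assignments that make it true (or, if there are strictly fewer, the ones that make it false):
is always true.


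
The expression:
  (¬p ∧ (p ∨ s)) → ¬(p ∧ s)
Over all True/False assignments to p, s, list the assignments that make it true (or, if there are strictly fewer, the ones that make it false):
is always true.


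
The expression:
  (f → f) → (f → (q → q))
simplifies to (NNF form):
True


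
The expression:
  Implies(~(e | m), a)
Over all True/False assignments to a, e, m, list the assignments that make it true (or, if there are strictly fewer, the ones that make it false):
is false only for:
  a=False, e=False, m=False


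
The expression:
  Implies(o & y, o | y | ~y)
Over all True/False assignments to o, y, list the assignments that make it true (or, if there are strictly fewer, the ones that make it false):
is always true.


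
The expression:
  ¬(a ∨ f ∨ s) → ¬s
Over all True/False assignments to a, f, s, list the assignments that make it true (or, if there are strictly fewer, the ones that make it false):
is always true.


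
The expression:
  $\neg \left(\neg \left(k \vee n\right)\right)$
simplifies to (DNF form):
$k \vee n$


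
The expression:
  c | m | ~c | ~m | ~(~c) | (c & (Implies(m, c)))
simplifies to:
True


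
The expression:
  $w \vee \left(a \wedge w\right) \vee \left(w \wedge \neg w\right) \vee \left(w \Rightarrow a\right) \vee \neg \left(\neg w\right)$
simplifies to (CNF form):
$\text{True}$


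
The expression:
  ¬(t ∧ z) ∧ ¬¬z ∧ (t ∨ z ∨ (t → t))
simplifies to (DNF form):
z ∧ ¬t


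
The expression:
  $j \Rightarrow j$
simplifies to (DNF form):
$\text{True}$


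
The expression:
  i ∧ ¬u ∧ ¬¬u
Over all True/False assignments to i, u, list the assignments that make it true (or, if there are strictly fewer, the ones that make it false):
is never true.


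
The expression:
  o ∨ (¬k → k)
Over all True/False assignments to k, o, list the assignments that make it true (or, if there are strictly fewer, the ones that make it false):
is false only for:
  k=False, o=False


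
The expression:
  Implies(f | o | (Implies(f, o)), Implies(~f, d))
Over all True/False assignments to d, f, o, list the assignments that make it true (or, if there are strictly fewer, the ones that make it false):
is false only for:
  d=False, f=False, o=False;
  d=False, f=False, o=True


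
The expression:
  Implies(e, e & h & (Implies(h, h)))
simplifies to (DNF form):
h | ~e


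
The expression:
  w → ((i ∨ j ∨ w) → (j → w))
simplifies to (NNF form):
True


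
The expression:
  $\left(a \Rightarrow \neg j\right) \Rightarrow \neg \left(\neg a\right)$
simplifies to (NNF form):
$a$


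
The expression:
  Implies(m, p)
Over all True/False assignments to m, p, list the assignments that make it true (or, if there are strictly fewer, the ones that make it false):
is false only for:
  m=True, p=False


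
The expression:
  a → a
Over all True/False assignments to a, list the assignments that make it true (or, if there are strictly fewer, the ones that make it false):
is always true.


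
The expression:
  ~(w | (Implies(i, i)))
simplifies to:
False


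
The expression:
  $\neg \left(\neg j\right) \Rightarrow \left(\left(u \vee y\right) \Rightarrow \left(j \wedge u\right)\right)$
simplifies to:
$u \vee \neg j \vee \neg y$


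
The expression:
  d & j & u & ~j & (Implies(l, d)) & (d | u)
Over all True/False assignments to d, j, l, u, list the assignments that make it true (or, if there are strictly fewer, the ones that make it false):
is never true.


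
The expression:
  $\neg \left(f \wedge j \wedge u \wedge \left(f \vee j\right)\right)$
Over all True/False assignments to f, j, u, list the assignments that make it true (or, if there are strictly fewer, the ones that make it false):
is false only for:
  f=True, j=True, u=True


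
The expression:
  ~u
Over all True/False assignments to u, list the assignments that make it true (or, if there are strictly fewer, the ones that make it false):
is true only for:
  u=False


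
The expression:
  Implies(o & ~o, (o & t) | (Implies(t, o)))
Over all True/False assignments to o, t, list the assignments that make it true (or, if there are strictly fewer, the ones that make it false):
is always true.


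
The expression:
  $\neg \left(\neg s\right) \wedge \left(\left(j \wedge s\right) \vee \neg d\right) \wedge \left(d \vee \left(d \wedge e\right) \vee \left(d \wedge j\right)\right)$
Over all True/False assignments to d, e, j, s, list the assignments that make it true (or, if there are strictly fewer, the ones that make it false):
is true only for:
  d=True, e=False, j=True, s=True;
  d=True, e=True, j=True, s=True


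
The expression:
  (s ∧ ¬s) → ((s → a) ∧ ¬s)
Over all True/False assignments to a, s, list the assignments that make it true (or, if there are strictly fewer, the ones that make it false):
is always true.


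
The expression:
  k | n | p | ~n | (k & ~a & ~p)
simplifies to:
True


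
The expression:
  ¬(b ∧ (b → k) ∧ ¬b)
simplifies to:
True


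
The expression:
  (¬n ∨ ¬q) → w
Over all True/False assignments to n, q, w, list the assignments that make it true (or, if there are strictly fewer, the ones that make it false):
is false only for:
  n=False, q=False, w=False;
  n=False, q=True, w=False;
  n=True, q=False, w=False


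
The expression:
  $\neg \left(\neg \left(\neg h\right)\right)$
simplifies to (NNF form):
$\neg h$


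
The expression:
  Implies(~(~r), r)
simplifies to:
True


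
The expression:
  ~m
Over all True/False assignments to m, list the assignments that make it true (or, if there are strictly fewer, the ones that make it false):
is true only for:
  m=False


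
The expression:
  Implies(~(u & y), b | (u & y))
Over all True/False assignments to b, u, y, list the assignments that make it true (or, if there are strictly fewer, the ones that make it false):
is false only for:
  b=False, u=False, y=False;
  b=False, u=False, y=True;
  b=False, u=True, y=False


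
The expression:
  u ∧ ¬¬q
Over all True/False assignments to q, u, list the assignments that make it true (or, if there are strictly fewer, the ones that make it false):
is true only for:
  q=True, u=True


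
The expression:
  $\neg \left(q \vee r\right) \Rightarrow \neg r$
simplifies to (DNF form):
$\text{True}$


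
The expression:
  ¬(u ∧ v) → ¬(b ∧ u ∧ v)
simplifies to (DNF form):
True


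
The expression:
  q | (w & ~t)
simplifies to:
q | (w & ~t)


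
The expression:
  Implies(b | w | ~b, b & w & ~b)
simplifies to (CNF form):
False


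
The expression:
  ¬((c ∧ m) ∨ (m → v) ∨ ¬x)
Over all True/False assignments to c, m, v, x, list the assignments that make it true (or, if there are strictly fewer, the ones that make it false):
is true only for:
  c=False, m=True, v=False, x=True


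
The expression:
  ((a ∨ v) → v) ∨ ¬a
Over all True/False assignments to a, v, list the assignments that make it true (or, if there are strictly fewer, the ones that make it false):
is false only for:
  a=True, v=False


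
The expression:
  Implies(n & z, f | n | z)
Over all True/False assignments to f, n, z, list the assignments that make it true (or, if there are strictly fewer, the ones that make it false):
is always true.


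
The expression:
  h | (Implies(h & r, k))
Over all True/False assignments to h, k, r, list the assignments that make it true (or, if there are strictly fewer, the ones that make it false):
is always true.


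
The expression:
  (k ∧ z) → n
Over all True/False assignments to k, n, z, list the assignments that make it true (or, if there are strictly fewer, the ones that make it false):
is false only for:
  k=True, n=False, z=True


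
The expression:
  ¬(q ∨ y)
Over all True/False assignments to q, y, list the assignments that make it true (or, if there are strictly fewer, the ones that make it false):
is true only for:
  q=False, y=False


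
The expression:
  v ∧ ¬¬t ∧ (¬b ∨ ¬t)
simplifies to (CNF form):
t ∧ v ∧ ¬b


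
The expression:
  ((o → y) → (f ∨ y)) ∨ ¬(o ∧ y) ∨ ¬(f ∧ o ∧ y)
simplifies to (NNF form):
True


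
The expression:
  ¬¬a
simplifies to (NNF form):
a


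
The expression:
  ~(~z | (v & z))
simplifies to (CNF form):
z & ~v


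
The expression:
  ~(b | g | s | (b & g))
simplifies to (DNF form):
~b & ~g & ~s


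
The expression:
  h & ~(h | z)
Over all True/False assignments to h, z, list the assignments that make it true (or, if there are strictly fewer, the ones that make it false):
is never true.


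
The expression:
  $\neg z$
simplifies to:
$\neg z$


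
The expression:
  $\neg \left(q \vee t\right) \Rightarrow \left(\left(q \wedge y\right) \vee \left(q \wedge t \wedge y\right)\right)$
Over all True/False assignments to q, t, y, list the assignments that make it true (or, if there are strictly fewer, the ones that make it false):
is false only for:
  q=False, t=False, y=False;
  q=False, t=False, y=True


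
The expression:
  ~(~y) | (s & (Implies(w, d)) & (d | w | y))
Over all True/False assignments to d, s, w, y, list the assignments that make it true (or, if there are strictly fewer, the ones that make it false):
is false only for:
  d=False, s=False, w=False, y=False;
  d=False, s=False, w=True, y=False;
  d=False, s=True, w=False, y=False;
  d=False, s=True, w=True, y=False;
  d=True, s=False, w=False, y=False;
  d=True, s=False, w=True, y=False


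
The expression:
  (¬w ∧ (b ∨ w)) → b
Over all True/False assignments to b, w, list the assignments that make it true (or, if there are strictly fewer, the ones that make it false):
is always true.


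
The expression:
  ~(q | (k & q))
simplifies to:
~q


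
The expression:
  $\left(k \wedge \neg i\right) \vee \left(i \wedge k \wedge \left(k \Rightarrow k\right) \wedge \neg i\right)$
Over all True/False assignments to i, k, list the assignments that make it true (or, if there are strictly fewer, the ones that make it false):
is true only for:
  i=False, k=True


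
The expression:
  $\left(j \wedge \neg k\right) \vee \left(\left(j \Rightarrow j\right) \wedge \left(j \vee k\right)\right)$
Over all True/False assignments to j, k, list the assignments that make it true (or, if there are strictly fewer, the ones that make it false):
is false only for:
  j=False, k=False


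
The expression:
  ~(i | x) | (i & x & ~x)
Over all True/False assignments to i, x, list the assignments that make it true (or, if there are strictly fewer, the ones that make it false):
is true only for:
  i=False, x=False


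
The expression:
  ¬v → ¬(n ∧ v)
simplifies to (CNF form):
True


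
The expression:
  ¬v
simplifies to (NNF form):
¬v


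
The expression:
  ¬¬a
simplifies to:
a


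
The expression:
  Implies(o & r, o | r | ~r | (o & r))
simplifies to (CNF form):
True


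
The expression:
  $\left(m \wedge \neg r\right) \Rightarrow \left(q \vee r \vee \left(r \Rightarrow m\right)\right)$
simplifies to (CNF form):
$\text{True}$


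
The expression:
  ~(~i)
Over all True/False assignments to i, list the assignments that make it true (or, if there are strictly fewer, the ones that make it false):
is true only for:
  i=True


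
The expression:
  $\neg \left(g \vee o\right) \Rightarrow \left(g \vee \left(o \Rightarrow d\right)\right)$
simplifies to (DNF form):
$\text{True}$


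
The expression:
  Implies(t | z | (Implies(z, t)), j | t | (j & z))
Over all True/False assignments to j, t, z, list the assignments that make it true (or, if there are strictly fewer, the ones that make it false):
is false only for:
  j=False, t=False, z=False;
  j=False, t=False, z=True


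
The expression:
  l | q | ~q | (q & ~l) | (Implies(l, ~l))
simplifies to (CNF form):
True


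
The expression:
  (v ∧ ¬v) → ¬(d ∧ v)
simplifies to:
True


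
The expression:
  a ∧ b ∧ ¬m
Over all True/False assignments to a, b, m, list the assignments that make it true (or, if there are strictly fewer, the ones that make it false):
is true only for:
  a=True, b=True, m=False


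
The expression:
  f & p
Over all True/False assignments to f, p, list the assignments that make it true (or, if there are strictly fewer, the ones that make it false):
is true only for:
  f=True, p=True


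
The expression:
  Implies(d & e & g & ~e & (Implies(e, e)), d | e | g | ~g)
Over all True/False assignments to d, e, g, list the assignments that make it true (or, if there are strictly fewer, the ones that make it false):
is always true.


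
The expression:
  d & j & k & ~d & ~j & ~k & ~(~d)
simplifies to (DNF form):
False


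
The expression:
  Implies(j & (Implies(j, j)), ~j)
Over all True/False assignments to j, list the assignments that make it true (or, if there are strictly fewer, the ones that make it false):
is true only for:
  j=False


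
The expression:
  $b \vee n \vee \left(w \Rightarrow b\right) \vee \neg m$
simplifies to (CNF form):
$b \vee n \vee \neg m \vee \neg w$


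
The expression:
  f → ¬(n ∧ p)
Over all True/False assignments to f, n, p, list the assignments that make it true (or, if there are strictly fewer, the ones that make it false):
is false only for:
  f=True, n=True, p=True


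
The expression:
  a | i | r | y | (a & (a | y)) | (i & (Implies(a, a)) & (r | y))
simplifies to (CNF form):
a | i | r | y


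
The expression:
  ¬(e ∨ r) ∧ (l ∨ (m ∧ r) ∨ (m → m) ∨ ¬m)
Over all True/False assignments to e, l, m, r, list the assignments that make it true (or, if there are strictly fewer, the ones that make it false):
is true only for:
  e=False, l=False, m=False, r=False;
  e=False, l=False, m=True, r=False;
  e=False, l=True, m=False, r=False;
  e=False, l=True, m=True, r=False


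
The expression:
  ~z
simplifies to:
~z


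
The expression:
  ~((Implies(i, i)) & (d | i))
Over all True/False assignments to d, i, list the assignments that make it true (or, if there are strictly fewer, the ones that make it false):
is true only for:
  d=False, i=False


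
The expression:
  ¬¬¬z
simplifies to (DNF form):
¬z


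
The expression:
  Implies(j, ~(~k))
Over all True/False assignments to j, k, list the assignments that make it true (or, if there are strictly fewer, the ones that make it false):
is false only for:
  j=True, k=False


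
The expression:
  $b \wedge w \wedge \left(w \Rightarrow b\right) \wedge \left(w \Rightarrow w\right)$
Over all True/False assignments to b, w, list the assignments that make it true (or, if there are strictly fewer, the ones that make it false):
is true only for:
  b=True, w=True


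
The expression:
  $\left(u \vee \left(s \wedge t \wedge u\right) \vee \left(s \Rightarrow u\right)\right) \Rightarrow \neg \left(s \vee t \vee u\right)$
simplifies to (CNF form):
$\neg u \wedge \left(s \vee \neg t\right)$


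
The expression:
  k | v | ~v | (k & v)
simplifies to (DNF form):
True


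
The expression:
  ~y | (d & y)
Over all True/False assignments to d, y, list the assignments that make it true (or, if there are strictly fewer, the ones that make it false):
is false only for:
  d=False, y=True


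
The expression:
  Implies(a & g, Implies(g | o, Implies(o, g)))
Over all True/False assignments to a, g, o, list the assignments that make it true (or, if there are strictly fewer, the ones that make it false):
is always true.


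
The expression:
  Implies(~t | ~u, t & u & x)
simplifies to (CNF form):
t & u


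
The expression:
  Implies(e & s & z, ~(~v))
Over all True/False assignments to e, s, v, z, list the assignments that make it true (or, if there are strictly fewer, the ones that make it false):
is false only for:
  e=True, s=True, v=False, z=True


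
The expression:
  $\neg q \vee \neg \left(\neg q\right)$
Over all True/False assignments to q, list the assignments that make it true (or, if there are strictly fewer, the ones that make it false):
is always true.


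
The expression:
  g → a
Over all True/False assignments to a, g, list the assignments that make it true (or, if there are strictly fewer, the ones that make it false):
is false only for:
  a=False, g=True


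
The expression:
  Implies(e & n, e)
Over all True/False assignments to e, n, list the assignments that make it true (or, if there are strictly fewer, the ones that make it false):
is always true.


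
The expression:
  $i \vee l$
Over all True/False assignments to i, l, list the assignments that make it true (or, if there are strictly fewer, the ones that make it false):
is false only for:
  i=False, l=False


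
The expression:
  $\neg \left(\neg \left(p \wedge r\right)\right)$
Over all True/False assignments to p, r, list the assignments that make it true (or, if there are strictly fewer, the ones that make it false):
is true only for:
  p=True, r=True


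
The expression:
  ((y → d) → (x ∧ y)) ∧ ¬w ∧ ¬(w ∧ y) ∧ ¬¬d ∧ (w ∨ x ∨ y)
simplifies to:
d ∧ x ∧ y ∧ ¬w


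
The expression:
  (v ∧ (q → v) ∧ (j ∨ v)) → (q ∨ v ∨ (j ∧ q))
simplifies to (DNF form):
True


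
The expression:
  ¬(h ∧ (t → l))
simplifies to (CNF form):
(t ∨ ¬h) ∧ (¬h ∨ ¬l)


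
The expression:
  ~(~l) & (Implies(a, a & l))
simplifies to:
l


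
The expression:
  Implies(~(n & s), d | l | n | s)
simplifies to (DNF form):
d | l | n | s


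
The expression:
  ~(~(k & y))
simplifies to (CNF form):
k & y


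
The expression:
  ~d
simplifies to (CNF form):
~d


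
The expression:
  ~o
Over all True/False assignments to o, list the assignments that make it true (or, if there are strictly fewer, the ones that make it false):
is true only for:
  o=False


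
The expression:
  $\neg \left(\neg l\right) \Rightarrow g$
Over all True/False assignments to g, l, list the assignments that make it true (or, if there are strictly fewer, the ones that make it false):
is false only for:
  g=False, l=True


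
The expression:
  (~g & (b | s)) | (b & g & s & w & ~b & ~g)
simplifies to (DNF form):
(b & ~g) | (s & ~g)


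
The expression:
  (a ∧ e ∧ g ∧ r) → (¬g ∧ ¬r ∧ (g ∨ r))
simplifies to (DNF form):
¬a ∨ ¬e ∨ ¬g ∨ ¬r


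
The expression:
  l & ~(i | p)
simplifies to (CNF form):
l & ~i & ~p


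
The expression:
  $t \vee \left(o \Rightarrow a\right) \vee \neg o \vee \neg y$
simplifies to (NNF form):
$a \vee t \vee \neg o \vee \neg y$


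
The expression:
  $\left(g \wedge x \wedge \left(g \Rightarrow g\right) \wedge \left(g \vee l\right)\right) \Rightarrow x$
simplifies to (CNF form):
$\text{True}$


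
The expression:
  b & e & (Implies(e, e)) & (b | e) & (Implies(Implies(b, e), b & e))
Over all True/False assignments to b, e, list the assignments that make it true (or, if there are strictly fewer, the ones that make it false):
is true only for:
  b=True, e=True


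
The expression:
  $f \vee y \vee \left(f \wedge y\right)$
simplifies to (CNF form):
$f \vee y$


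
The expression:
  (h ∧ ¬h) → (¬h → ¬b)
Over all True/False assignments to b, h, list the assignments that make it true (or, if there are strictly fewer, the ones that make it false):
is always true.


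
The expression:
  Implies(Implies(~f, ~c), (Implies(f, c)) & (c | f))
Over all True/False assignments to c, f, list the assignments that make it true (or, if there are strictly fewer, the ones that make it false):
is true only for:
  c=True, f=False;
  c=True, f=True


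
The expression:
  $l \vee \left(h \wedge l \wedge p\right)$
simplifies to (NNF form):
$l$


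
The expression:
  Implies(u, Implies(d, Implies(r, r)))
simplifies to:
True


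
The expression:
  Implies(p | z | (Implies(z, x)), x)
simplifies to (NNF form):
x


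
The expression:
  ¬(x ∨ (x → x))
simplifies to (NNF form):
False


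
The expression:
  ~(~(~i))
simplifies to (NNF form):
~i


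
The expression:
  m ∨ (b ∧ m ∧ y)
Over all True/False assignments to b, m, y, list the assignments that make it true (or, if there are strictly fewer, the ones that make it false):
is true only for:
  b=False, m=True, y=False;
  b=False, m=True, y=True;
  b=True, m=True, y=False;
  b=True, m=True, y=True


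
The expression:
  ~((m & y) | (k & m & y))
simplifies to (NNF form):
~m | ~y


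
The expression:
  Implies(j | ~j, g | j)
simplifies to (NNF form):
g | j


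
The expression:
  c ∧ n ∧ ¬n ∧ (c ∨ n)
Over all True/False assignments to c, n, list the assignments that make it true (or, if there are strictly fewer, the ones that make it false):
is never true.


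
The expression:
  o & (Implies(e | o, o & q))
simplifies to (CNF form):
o & q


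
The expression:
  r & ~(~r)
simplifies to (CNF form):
r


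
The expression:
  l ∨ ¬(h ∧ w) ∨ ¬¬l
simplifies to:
l ∨ ¬h ∨ ¬w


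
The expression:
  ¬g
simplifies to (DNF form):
¬g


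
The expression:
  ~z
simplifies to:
~z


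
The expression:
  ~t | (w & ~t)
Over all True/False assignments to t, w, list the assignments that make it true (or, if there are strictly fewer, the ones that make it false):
is true only for:
  t=False, w=False;
  t=False, w=True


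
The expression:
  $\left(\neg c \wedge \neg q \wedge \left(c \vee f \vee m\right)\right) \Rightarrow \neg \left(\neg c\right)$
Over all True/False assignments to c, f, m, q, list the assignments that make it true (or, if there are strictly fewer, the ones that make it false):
is false only for:
  c=False, f=False, m=True, q=False;
  c=False, f=True, m=False, q=False;
  c=False, f=True, m=True, q=False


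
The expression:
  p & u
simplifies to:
p & u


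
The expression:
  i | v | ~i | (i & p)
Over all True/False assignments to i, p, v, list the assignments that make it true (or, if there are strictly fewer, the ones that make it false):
is always true.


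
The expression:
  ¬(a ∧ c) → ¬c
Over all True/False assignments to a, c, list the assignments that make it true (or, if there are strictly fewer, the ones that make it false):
is false only for:
  a=False, c=True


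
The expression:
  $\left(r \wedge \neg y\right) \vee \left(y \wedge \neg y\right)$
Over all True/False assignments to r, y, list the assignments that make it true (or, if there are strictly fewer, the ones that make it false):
is true only for:
  r=True, y=False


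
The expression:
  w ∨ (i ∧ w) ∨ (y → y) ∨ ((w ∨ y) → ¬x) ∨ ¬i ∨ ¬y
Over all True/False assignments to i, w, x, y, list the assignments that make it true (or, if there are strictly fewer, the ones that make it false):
is always true.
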